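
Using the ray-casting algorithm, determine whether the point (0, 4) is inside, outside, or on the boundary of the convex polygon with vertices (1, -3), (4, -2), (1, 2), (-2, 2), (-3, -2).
The point (0, 4) lies strictly outside the polygon

Cast a horizontal ray to the right from the query point and count how many polygon edges it crosses (each edge strictly once or zero times, handled with the usual half-open convention). 
Parity of crossings → even ⇒ outside.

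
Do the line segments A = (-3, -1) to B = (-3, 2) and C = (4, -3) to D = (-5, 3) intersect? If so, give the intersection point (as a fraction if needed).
Yes; intersection at (-3, 5/3) (t = 8/9 on AB, s = 7/9 on CD)

Parametrize AB as A + t(B − A) = (-3 + 0 t, -1 + 3 t) and CD as C + s(D − C) = (4 + -9 s, -3 + 6 s). Solve the linear system for (t, s). Determinant = -27 ≠ 0, so a unique intersection of the containing lines exists. Solution: t = 8/9, s = 7/9 — both in [0, 1], so the segments cross. Intersection point: (-3, 5/3).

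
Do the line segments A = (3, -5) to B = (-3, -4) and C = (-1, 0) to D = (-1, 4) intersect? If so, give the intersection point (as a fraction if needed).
No (intersection of containing lines falls outside at least one segment)

Parametrize and solve: t = 2/3, s = -13/12. At least one of these is outside [0, 1], so the segments do not intersect.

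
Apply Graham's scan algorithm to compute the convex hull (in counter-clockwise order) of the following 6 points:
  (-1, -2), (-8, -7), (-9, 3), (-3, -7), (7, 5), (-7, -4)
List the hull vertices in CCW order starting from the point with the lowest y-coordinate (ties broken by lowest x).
Hull (CCW) = [(-8, -7), (-3, -7), (7, 5), (-9, 3)]

Graham scan procedure:
  1. Find the pivot p₀ = point with lowest y (tie → lowest x): (-8, -7).
  2. Sort the remaining points by polar angle around p₀.
  3. Walk through sorted points, maintaining a stack; pop the top while the last three entries make a non-left turn (cross product ≤ 0).
  4. Final stack is the convex hull in CCW order: (-8, -7), (-3, -7), (7, 5), (-9, 3).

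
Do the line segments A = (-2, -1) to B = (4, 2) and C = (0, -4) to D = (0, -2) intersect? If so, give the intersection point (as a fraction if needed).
No (intersection of containing lines falls outside at least one segment)

Parametrize and solve: t = 1/3, s = 2. At least one of these is outside [0, 1], so the segments do not intersect.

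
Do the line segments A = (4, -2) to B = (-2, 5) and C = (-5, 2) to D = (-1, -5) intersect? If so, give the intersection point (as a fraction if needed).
No (intersection of containing lines falls outside at least one segment)

Parametrize and solve: t = 47/14, s = -39/14. At least one of these is outside [0, 1], so the segments do not intersect.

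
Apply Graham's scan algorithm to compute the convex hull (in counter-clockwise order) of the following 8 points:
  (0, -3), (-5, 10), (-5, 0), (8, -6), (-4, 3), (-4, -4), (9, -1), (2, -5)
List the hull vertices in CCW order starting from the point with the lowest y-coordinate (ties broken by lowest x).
Hull (CCW) = [(8, -6), (9, -1), (-5, 10), (-5, 0), (-4, -4)]

Graham scan procedure:
  1. Find the pivot p₀ = point with lowest y (tie → lowest x): (8, -6).
  2. Sort the remaining points by polar angle around p₀.
  3. Walk through sorted points, maintaining a stack; pop the top while the last three entries make a non-left turn (cross product ≤ 0).
  4. Final stack is the convex hull in CCW order: (8, -6), (9, -1), (-5, 10), (-5, 0), (-4, -4).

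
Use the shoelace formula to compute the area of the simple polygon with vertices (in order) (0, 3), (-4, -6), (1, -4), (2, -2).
Area = 23

Shoelace formula: Area = (1/2) |Σ_i (x_i · y_{i+1} − x_{i+1} · y_i)| (indices mod n). Compute each cross term:
  (0)(-6) − (-4)(3) = 12
  (-4)(-4) − (1)(-6) = 22
  (1)(-2) − (2)(-4) = 6
  (2)(3) − (0)(-2) = 6
Sum = 46, so (signed) Area = 46/2 = 23, |Area| = 23.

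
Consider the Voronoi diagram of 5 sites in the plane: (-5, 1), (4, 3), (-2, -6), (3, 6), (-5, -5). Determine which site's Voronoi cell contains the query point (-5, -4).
Nearest site = (-5, -5)

The Voronoi cell of site s contains exactly those query points closer to s than to any other site. Compute squared distances from q = (-5, -4) to each site:
  (-5 − -5)² + (-5 − -4)² = 1
  (-2 − -5)² + (-6 − -4)² = 13
  (-5 − -5)² + (1 − -4)² = 25
  (4 − -5)² + (3 − -4)² = 130
  (3 − -5)² + (6 − -4)² = 164
Minimum is attained by (-5, -5), so q lies in its Voronoi cell.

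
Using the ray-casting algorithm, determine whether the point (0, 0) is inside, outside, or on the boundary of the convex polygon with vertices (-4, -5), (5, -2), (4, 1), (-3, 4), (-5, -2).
The point (0, 0) lies strictly inside the polygon

Cast a horizontal ray to the right from the query point and count how many polygon edges it crosses (each edge strictly once or zero times, handled with the usual half-open convention). 
Parity of crossings → odd ⇒ inside.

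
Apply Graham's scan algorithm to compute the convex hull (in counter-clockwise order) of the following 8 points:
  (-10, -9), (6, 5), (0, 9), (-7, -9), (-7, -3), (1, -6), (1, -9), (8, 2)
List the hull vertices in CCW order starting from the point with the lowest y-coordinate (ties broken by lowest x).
Hull (CCW) = [(-10, -9), (1, -9), (8, 2), (6, 5), (0, 9), (-7, -3)]

Graham scan procedure:
  1. Find the pivot p₀ = point with lowest y (tie → lowest x): (-10, -9).
  2. Sort the remaining points by polar angle around p₀.
  3. Walk through sorted points, maintaining a stack; pop the top while the last three entries make a non-left turn (cross product ≤ 0).
  4. Final stack is the convex hull in CCW order: (-10, -9), (1, -9), (8, 2), (6, 5), (0, 9), (-7, -3).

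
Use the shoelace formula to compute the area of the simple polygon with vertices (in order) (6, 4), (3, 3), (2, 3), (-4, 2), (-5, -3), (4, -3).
Area = 54

Shoelace formula: Area = (1/2) |Σ_i (x_i · y_{i+1} − x_{i+1} · y_i)| (indices mod n). Compute each cross term:
  (6)(3) − (3)(4) = 6
  (3)(3) − (2)(3) = 3
  (2)(2) − (-4)(3) = 16
  (-4)(-3) − (-5)(2) = 22
  (-5)(-3) − (4)(-3) = 27
  (4)(4) − (6)(-3) = 34
Sum = 108, so (signed) Area = 108/2 = 54, |Area| = 54.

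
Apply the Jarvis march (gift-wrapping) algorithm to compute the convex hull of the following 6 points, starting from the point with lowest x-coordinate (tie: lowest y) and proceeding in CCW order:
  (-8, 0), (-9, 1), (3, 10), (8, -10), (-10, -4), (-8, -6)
Hull (CCW) = [(-10, -4), (-8, -6), (8, -10), (3, 10), (-9, 1)]

Jarvis march: at each step, from the current hull vertex p, select the next vertex q as the point such that every other point lies strictly to the left of (or on) the directed line p → q. (Equivalently: for every other point r, the cross product (q − p) × (r − p) ≥ 0.)
Starting point (lowest x, tie lowest y): (-10, -4). Wrap until returning to start. Resulting hull: (-10, -4), (-8, -6), (8, -10), (3, 10), (-9, 1).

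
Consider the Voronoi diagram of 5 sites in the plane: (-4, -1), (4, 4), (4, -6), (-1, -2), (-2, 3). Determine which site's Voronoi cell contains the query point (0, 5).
Nearest site = (-2, 3)

The Voronoi cell of site s contains exactly those query points closer to s than to any other site. Compute squared distances from q = (0, 5) to each site:
  (-2 − 0)² + (3 − 5)² = 8
  (4 − 0)² + (4 − 5)² = 17
  (-1 − 0)² + (-2 − 5)² = 50
  (-4 − 0)² + (-1 − 5)² = 52
  (4 − 0)² + (-6 − 5)² = 137
Minimum is attained by (-2, 3), so q lies in its Voronoi cell.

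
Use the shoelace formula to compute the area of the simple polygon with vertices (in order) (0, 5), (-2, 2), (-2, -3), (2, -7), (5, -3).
Area = 47

Shoelace formula: Area = (1/2) |Σ_i (x_i · y_{i+1} − x_{i+1} · y_i)| (indices mod n). Compute each cross term:
  (0)(2) − (-2)(5) = 10
  (-2)(-3) − (-2)(2) = 10
  (-2)(-7) − (2)(-3) = 20
  (2)(-3) − (5)(-7) = 29
  (5)(5) − (0)(-3) = 25
Sum = 94, so (signed) Area = 94/2 = 47, |Area| = 47.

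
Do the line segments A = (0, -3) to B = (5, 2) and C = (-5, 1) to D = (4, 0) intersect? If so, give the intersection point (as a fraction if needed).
Yes; intersection at (31/10, 1/10) (t = 31/50 on AB, s = 9/10 on CD)

Parametrize AB as A + t(B − A) = (0 + 5 t, -3 + 5 t) and CD as C + s(D − C) = (-5 + 9 s, 1 + -1 s). Solve the linear system for (t, s). Determinant = 50 ≠ 0, so a unique intersection of the containing lines exists. Solution: t = 31/50, s = 9/10 — both in [0, 1], so the segments cross. Intersection point: (31/10, 1/10).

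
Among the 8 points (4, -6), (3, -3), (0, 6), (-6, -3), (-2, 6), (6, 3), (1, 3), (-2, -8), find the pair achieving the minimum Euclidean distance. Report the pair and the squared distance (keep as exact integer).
Pair = ((0, 6), (-2, 6)); squared distance = 4

Compute all C(8, 2) = 28 pairwise squared distances (x_i − x_j)² + (y_i − y_j)². The minimum is 4, attained by the pair ((0, 6), (-2, 6)).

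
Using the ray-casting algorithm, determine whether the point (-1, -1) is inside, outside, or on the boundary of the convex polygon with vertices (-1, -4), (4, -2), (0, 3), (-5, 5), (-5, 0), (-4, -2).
The point (-1, -1) lies strictly inside the polygon

Cast a horizontal ray to the right from the query point and count how many polygon edges it crosses (each edge strictly once or zero times, handled with the usual half-open convention). 
Parity of crossings → odd ⇒ inside.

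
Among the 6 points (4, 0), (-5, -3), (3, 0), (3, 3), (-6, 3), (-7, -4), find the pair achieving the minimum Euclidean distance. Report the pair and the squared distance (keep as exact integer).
Pair = ((4, 0), (3, 0)); squared distance = 1

Compute all C(6, 2) = 15 pairwise squared distances (x_i − x_j)² + (y_i − y_j)². The minimum is 1, attained by the pair ((4, 0), (3, 0)).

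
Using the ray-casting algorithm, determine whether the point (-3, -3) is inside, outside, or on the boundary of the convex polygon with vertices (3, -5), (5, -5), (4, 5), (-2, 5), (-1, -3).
The point (-3, -3) lies strictly outside the polygon

Cast a horizontal ray to the right from the query point and count how many polygon edges it crosses (each edge strictly once or zero times, handled with the usual half-open convention). 
Parity of crossings → even ⇒ outside.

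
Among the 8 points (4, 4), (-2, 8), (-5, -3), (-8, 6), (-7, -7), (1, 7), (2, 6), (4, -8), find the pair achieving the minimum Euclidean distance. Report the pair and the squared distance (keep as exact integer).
Pair = ((1, 7), (2, 6)); squared distance = 2

Compute all C(8, 2) = 28 pairwise squared distances (x_i − x_j)² + (y_i − y_j)². The minimum is 2, attained by the pair ((1, 7), (2, 6)).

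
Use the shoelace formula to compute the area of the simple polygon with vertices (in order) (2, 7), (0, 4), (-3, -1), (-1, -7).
Area = 47/2

Shoelace formula: Area = (1/2) |Σ_i (x_i · y_{i+1} − x_{i+1} · y_i)| (indices mod n). Compute each cross term:
  (2)(4) − (0)(7) = 8
  (0)(-1) − (-3)(4) = 12
  (-3)(-7) − (-1)(-1) = 20
  (-1)(7) − (2)(-7) = 7
Sum = 47, so (signed) Area = 47/2 = 47/2, |Area| = 47/2.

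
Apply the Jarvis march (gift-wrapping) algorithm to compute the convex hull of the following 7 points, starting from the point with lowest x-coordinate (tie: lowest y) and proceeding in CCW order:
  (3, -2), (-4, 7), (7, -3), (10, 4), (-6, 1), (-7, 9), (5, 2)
Hull (CCW) = [(-7, 9), (-6, 1), (3, -2), (7, -3), (10, 4)]

Jarvis march: at each step, from the current hull vertex p, select the next vertex q as the point such that every other point lies strictly to the left of (or on) the directed line p → q. (Equivalently: for every other point r, the cross product (q − p) × (r − p) ≥ 0.)
Starting point (lowest x, tie lowest y): (-7, 9). Wrap until returning to start. Resulting hull: (-7, 9), (-6, 1), (3, -2), (7, -3), (10, 4).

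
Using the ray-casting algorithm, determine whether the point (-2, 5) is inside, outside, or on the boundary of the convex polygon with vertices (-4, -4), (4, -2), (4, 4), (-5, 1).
The point (-2, 5) lies strictly outside the polygon

Cast a horizontal ray to the right from the query point and count how many polygon edges it crosses (each edge strictly once or zero times, handled with the usual half-open convention). 
Parity of crossings → even ⇒ outside.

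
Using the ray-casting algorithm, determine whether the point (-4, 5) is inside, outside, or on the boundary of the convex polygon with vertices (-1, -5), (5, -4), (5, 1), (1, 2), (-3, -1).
The point (-4, 5) lies strictly outside the polygon

Cast a horizontal ray to the right from the query point and count how many polygon edges it crosses (each edge strictly once or zero times, handled with the usual half-open convention). 
Parity of crossings → even ⇒ outside.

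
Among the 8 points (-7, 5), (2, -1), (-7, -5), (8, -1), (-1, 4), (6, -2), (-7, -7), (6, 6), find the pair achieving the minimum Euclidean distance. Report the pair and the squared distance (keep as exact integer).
Pair = ((-7, -5), (-7, -7)); squared distance = 4

Compute all C(8, 2) = 28 pairwise squared distances (x_i − x_j)² + (y_i − y_j)². The minimum is 4, attained by the pair ((-7, -5), (-7, -7)).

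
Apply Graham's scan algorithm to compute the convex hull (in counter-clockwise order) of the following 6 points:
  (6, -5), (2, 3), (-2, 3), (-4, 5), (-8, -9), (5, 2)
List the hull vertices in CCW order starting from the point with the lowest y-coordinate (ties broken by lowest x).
Hull (CCW) = [(-8, -9), (6, -5), (5, 2), (-4, 5)]

Graham scan procedure:
  1. Find the pivot p₀ = point with lowest y (tie → lowest x): (-8, -9).
  2. Sort the remaining points by polar angle around p₀.
  3. Walk through sorted points, maintaining a stack; pop the top while the last three entries make a non-left turn (cross product ≤ 0).
  4. Final stack is the convex hull in CCW order: (-8, -9), (6, -5), (5, 2), (-4, 5).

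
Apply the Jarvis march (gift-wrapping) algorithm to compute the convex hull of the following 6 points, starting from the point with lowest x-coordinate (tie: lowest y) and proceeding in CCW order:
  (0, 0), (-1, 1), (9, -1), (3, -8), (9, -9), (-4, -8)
Hull (CCW) = [(-4, -8), (9, -9), (9, -1), (-1, 1)]

Jarvis march: at each step, from the current hull vertex p, select the next vertex q as the point such that every other point lies strictly to the left of (or on) the directed line p → q. (Equivalently: for every other point r, the cross product (q − p) × (r − p) ≥ 0.)
Starting point (lowest x, tie lowest y): (-4, -8). Wrap until returning to start. Resulting hull: (-4, -8), (9, -9), (9, -1), (-1, 1).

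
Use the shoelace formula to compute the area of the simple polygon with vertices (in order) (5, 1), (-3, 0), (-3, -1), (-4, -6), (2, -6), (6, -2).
Area = 52

Shoelace formula: Area = (1/2) |Σ_i (x_i · y_{i+1} − x_{i+1} · y_i)| (indices mod n). Compute each cross term:
  (5)(0) − (-3)(1) = 3
  (-3)(-1) − (-3)(0) = 3
  (-3)(-6) − (-4)(-1) = 14
  (-4)(-6) − (2)(-6) = 36
  (2)(-2) − (6)(-6) = 32
  (6)(1) − (5)(-2) = 16
Sum = 104, so (signed) Area = 104/2 = 52, |Area| = 52.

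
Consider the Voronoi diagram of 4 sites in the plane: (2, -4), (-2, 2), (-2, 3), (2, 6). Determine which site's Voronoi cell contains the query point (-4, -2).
Nearest site = (-2, 2)

The Voronoi cell of site s contains exactly those query points closer to s than to any other site. Compute squared distances from q = (-4, -2) to each site:
  (-2 − -4)² + (2 − -2)² = 20
  (-2 − -4)² + (3 − -2)² = 29
  (2 − -4)² + (-4 − -2)² = 40
  (2 − -4)² + (6 − -2)² = 100
Minimum is attained by (-2, 2), so q lies in its Voronoi cell.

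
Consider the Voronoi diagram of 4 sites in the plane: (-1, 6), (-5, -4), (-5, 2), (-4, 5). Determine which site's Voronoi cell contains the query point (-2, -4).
Nearest site = (-5, -4)

The Voronoi cell of site s contains exactly those query points closer to s than to any other site. Compute squared distances from q = (-2, -4) to each site:
  (-5 − -2)² + (-4 − -4)² = 9
  (-5 − -2)² + (2 − -4)² = 45
  (-4 − -2)² + (5 − -4)² = 85
  (-1 − -2)² + (6 − -4)² = 101
Minimum is attained by (-5, -4), so q lies in its Voronoi cell.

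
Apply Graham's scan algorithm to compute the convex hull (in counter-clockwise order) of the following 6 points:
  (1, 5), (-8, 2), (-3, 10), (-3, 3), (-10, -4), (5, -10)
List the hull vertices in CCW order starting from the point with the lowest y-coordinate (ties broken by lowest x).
Hull (CCW) = [(5, -10), (1, 5), (-3, 10), (-8, 2), (-10, -4)]

Graham scan procedure:
  1. Find the pivot p₀ = point with lowest y (tie → lowest x): (5, -10).
  2. Sort the remaining points by polar angle around p₀.
  3. Walk through sorted points, maintaining a stack; pop the top while the last three entries make a non-left turn (cross product ≤ 0).
  4. Final stack is the convex hull in CCW order: (5, -10), (1, 5), (-3, 10), (-8, 2), (-10, -4).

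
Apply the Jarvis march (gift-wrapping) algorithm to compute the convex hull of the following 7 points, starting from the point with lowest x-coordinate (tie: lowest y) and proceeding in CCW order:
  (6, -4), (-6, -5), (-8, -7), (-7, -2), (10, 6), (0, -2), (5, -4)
Hull (CCW) = [(-8, -7), (6, -4), (10, 6), (-7, -2)]

Jarvis march: at each step, from the current hull vertex p, select the next vertex q as the point such that every other point lies strictly to the left of (or on) the directed line p → q. (Equivalently: for every other point r, the cross product (q − p) × (r − p) ≥ 0.)
Starting point (lowest x, tie lowest y): (-8, -7). Wrap until returning to start. Resulting hull: (-8, -7), (6, -4), (10, 6), (-7, -2).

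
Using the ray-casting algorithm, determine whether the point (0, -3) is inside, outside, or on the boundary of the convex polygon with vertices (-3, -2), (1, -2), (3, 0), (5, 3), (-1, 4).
The point (0, -3) lies strictly outside the polygon

Cast a horizontal ray to the right from the query point and count how many polygon edges it crosses (each edge strictly once or zero times, handled with the usual half-open convention). 
Parity of crossings → even ⇒ outside.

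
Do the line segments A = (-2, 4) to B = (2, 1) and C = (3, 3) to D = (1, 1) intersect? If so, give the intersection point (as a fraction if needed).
Yes; intersection at (10/7, 10/7) (t = 6/7 on AB, s = 11/14 on CD)

Parametrize AB as A + t(B − A) = (-2 + 4 t, 4 + -3 t) and CD as C + s(D − C) = (3 + -2 s, 3 + -2 s). Solve the linear system for (t, s). Determinant = 14 ≠ 0, so a unique intersection of the containing lines exists. Solution: t = 6/7, s = 11/14 — both in [0, 1], so the segments cross. Intersection point: (10/7, 10/7).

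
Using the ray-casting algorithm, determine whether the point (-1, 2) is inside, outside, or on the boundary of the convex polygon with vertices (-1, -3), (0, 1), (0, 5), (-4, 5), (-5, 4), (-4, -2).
The point (-1, 2) lies strictly inside the polygon

Cast a horizontal ray to the right from the query point and count how many polygon edges it crosses (each edge strictly once or zero times, handled with the usual half-open convention). 
Parity of crossings → odd ⇒ inside.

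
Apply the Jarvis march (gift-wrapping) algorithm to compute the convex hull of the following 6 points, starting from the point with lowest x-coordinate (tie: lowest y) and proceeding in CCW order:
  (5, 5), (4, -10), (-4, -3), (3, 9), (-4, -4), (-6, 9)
Hull (CCW) = [(-6, 9), (-4, -4), (4, -10), (5, 5), (3, 9)]

Jarvis march: at each step, from the current hull vertex p, select the next vertex q as the point such that every other point lies strictly to the left of (or on) the directed line p → q. (Equivalently: for every other point r, the cross product (q − p) × (r − p) ≥ 0.)
Starting point (lowest x, tie lowest y): (-6, 9). Wrap until returning to start. Resulting hull: (-6, 9), (-4, -4), (4, -10), (5, 5), (3, 9).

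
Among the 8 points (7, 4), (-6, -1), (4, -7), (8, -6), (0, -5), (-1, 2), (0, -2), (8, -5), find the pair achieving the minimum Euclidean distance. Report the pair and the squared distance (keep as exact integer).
Pair = ((8, -6), (8, -5)); squared distance = 1

Compute all C(8, 2) = 28 pairwise squared distances (x_i − x_j)² + (y_i − y_j)². The minimum is 1, attained by the pair ((8, -6), (8, -5)).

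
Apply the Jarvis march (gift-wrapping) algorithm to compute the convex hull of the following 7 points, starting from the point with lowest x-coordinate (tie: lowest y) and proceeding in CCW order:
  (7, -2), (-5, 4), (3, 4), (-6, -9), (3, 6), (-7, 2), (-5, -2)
Hull (CCW) = [(-7, 2), (-6, -9), (7, -2), (3, 6), (-5, 4)]

Jarvis march: at each step, from the current hull vertex p, select the next vertex q as the point such that every other point lies strictly to the left of (or on) the directed line p → q. (Equivalently: for every other point r, the cross product (q − p) × (r − p) ≥ 0.)
Starting point (lowest x, tie lowest y): (-7, 2). Wrap until returning to start. Resulting hull: (-7, 2), (-6, -9), (7, -2), (3, 6), (-5, 4).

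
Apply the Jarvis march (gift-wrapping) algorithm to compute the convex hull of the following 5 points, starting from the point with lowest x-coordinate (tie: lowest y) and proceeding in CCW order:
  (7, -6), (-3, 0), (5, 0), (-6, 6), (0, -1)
Hull (CCW) = [(-6, 6), (-3, 0), (7, -6), (5, 0)]

Jarvis march: at each step, from the current hull vertex p, select the next vertex q as the point such that every other point lies strictly to the left of (or on) the directed line p → q. (Equivalently: for every other point r, the cross product (q − p) × (r − p) ≥ 0.)
Starting point (lowest x, tie lowest y): (-6, 6). Wrap until returning to start. Resulting hull: (-6, 6), (-3, 0), (7, -6), (5, 0).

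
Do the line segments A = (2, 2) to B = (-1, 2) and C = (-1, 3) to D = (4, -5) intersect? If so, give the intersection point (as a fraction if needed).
Yes; intersection at (-3/8, 2) (t = 19/24 on AB, s = 1/8 on CD)

Parametrize AB as A + t(B − A) = (2 + -3 t, 2 + 0 t) and CD as C + s(D − C) = (-1 + 5 s, 3 + -8 s). Solve the linear system for (t, s). Determinant = -24 ≠ 0, so a unique intersection of the containing lines exists. Solution: t = 19/24, s = 1/8 — both in [0, 1], so the segments cross. Intersection point: (-3/8, 2).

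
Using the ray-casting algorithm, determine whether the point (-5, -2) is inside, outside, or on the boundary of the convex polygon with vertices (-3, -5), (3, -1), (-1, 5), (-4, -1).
The point (-5, -2) lies strictly outside the polygon

Cast a horizontal ray to the right from the query point and count how many polygon edges it crosses (each edge strictly once or zero times, handled with the usual half-open convention). 
Parity of crossings → even ⇒ outside.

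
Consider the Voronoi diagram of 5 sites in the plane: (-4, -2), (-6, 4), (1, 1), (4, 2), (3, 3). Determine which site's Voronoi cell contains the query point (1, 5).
Nearest site = (3, 3)

The Voronoi cell of site s contains exactly those query points closer to s than to any other site. Compute squared distances from q = (1, 5) to each site:
  (3 − 1)² + (3 − 5)² = 8
  (1 − 1)² + (1 − 5)² = 16
  (4 − 1)² + (2 − 5)² = 18
  (-6 − 1)² + (4 − 5)² = 50
  (-4 − 1)² + (-2 − 5)² = 74
Minimum is attained by (3, 3), so q lies in its Voronoi cell.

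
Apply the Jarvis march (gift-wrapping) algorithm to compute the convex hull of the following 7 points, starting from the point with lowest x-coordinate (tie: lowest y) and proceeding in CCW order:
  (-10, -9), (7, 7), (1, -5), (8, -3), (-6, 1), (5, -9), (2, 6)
Hull (CCW) = [(-10, -9), (5, -9), (8, -3), (7, 7), (2, 6), (-6, 1)]

Jarvis march: at each step, from the current hull vertex p, select the next vertex q as the point such that every other point lies strictly to the left of (or on) the directed line p → q. (Equivalently: for every other point r, the cross product (q − p) × (r − p) ≥ 0.)
Starting point (lowest x, tie lowest y): (-10, -9). Wrap until returning to start. Resulting hull: (-10, -9), (5, -9), (8, -3), (7, 7), (2, 6), (-6, 1).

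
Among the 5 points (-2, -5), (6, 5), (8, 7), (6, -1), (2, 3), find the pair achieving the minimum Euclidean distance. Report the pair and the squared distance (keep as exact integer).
Pair = ((6, 5), (8, 7)); squared distance = 8

Compute all C(5, 2) = 10 pairwise squared distances (x_i − x_j)² + (y_i − y_j)². The minimum is 8, attained by the pair ((6, 5), (8, 7)).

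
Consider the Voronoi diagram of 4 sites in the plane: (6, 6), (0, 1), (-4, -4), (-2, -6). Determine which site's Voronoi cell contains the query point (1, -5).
Nearest site = (-2, -6)

The Voronoi cell of site s contains exactly those query points closer to s than to any other site. Compute squared distances from q = (1, -5) to each site:
  (-2 − 1)² + (-6 − -5)² = 10
  (-4 − 1)² + (-4 − -5)² = 26
  (0 − 1)² + (1 − -5)² = 37
  (6 − 1)² + (6 − -5)² = 146
Minimum is attained by (-2, -6), so q lies in its Voronoi cell.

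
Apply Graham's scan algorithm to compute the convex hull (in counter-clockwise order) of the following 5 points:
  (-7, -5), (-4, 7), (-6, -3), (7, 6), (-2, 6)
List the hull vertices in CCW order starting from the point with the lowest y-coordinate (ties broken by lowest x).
Hull (CCW) = [(-7, -5), (7, 6), (-4, 7)]

Graham scan procedure:
  1. Find the pivot p₀ = point with lowest y (tie → lowest x): (-7, -5).
  2. Sort the remaining points by polar angle around p₀.
  3. Walk through sorted points, maintaining a stack; pop the top while the last three entries make a non-left turn (cross product ≤ 0).
  4. Final stack is the convex hull in CCW order: (-7, -5), (7, 6), (-4, 7).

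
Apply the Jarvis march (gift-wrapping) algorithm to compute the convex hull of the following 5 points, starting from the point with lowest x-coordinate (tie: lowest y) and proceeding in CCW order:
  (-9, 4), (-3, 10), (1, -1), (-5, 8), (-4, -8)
Hull (CCW) = [(-9, 4), (-4, -8), (1, -1), (-3, 10)]

Jarvis march: at each step, from the current hull vertex p, select the next vertex q as the point such that every other point lies strictly to the left of (or on) the directed line p → q. (Equivalently: for every other point r, the cross product (q − p) × (r − p) ≥ 0.)
Starting point (lowest x, tie lowest y): (-9, 4). Wrap until returning to start. Resulting hull: (-9, 4), (-4, -8), (1, -1), (-3, 10).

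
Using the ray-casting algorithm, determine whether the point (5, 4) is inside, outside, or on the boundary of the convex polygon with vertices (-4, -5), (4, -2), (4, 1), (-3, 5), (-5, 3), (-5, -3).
The point (5, 4) lies strictly outside the polygon

Cast a horizontal ray to the right from the query point and count how many polygon edges it crosses (each edge strictly once or zero times, handled with the usual half-open convention). 
Parity of crossings → even ⇒ outside.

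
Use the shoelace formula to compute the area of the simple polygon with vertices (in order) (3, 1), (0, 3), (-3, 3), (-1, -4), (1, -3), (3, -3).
Area = 29

Shoelace formula: Area = (1/2) |Σ_i (x_i · y_{i+1} − x_{i+1} · y_i)| (indices mod n). Compute each cross term:
  (3)(3) − (0)(1) = 9
  (0)(3) − (-3)(3) = 9
  (-3)(-4) − (-1)(3) = 15
  (-1)(-3) − (1)(-4) = 7
  (1)(-3) − (3)(-3) = 6
  (3)(1) − (3)(-3) = 12
Sum = 58, so (signed) Area = 58/2 = 29, |Area| = 29.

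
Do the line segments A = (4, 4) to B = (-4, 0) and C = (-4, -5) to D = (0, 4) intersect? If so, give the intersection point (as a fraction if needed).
Yes; intersection at (-8/7, 10/7) (t = 9/14 on AB, s = 5/7 on CD)

Parametrize AB as A + t(B − A) = (4 + -8 t, 4 + -4 t) and CD as C + s(D − C) = (-4 + 4 s, -5 + 9 s). Solve the linear system for (t, s). Determinant = 56 ≠ 0, so a unique intersection of the containing lines exists. Solution: t = 9/14, s = 5/7 — both in [0, 1], so the segments cross. Intersection point: (-8/7, 10/7).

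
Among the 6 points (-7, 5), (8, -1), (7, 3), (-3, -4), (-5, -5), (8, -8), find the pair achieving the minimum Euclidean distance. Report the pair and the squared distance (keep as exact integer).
Pair = ((-3, -4), (-5, -5)); squared distance = 5

Compute all C(6, 2) = 15 pairwise squared distances (x_i − x_j)² + (y_i − y_j)². The minimum is 5, attained by the pair ((-3, -4), (-5, -5)).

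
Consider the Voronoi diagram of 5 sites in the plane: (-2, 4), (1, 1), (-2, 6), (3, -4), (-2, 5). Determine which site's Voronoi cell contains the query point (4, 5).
Nearest site = (1, 1)

The Voronoi cell of site s contains exactly those query points closer to s than to any other site. Compute squared distances from q = (4, 5) to each site:
  (1 − 4)² + (1 − 5)² = 25
  (-2 − 4)² + (5 − 5)² = 36
  (-2 − 4)² + (4 − 5)² = 37
  (-2 − 4)² + (6 − 5)² = 37
  (3 − 4)² + (-4 − 5)² = 82
Minimum is attained by (1, 1), so q lies in its Voronoi cell.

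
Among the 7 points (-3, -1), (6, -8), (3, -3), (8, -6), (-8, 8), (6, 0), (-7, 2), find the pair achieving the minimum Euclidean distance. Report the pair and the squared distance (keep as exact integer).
Pair = ((6, -8), (8, -6)); squared distance = 8

Compute all C(7, 2) = 21 pairwise squared distances (x_i − x_j)² + (y_i − y_j)². The minimum is 8, attained by the pair ((6, -8), (8, -6)).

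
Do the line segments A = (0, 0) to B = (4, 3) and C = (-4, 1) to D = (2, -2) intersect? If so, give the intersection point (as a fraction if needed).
No (intersection of containing lines falls outside at least one segment)

Parametrize and solve: t = -1/5, s = 8/15. At least one of these is outside [0, 1], so the segments do not intersect.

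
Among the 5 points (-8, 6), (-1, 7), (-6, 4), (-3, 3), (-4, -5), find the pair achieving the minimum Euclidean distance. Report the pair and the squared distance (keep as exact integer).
Pair = ((-8, 6), (-6, 4)); squared distance = 8

Compute all C(5, 2) = 10 pairwise squared distances (x_i − x_j)² + (y_i − y_j)². The minimum is 8, attained by the pair ((-8, 6), (-6, 4)).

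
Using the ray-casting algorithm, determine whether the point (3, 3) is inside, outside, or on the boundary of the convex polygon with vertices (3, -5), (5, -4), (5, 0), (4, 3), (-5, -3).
The point (3, 3) lies strictly outside the polygon

Cast a horizontal ray to the right from the query point and count how many polygon edges it crosses (each edge strictly once or zero times, handled with the usual half-open convention). 
Parity of crossings → even ⇒ outside.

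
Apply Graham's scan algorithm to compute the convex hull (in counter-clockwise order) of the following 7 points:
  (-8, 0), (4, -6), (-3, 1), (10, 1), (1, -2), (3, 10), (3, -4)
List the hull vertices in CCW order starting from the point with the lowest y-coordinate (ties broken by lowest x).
Hull (CCW) = [(4, -6), (10, 1), (3, 10), (-8, 0)]

Graham scan procedure:
  1. Find the pivot p₀ = point with lowest y (tie → lowest x): (4, -6).
  2. Sort the remaining points by polar angle around p₀.
  3. Walk through sorted points, maintaining a stack; pop the top while the last three entries make a non-left turn (cross product ≤ 0).
  4. Final stack is the convex hull in CCW order: (4, -6), (10, 1), (3, 10), (-8, 0).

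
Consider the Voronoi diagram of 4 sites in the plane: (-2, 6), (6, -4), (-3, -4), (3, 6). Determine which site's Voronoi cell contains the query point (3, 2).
Nearest site = (3, 6)

The Voronoi cell of site s contains exactly those query points closer to s than to any other site. Compute squared distances from q = (3, 2) to each site:
  (3 − 3)² + (6 − 2)² = 16
  (-2 − 3)² + (6 − 2)² = 41
  (6 − 3)² + (-4 − 2)² = 45
  (-3 − 3)² + (-4 − 2)² = 72
Minimum is attained by (3, 6), so q lies in its Voronoi cell.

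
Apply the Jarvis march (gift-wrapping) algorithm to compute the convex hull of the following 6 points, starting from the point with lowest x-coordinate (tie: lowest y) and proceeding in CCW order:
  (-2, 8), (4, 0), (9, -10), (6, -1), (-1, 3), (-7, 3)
Hull (CCW) = [(-7, 3), (9, -10), (6, -1), (-2, 8)]

Jarvis march: at each step, from the current hull vertex p, select the next vertex q as the point such that every other point lies strictly to the left of (or on) the directed line p → q. (Equivalently: for every other point r, the cross product (q − p) × (r − p) ≥ 0.)
Starting point (lowest x, tie lowest y): (-7, 3). Wrap until returning to start. Resulting hull: (-7, 3), (9, -10), (6, -1), (-2, 8).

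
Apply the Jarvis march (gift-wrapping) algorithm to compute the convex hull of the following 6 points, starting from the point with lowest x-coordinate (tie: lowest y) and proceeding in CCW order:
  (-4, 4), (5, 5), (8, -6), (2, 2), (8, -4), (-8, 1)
Hull (CCW) = [(-8, 1), (8, -6), (8, -4), (5, 5), (-4, 4)]

Jarvis march: at each step, from the current hull vertex p, select the next vertex q as the point such that every other point lies strictly to the left of (or on) the directed line p → q. (Equivalently: for every other point r, the cross product (q − p) × (r − p) ≥ 0.)
Starting point (lowest x, tie lowest y): (-8, 1). Wrap until returning to start. Resulting hull: (-8, 1), (8, -6), (8, -4), (5, 5), (-4, 4).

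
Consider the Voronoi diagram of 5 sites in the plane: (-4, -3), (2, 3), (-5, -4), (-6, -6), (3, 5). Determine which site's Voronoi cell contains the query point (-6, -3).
Nearest site = (-5, -4)

The Voronoi cell of site s contains exactly those query points closer to s than to any other site. Compute squared distances from q = (-6, -3) to each site:
  (-5 − -6)² + (-4 − -3)² = 2
  (-4 − -6)² + (-3 − -3)² = 4
  (-6 − -6)² + (-6 − -3)² = 9
  (2 − -6)² + (3 − -3)² = 100
  (3 − -6)² + (5 − -3)² = 145
Minimum is attained by (-5, -4), so q lies in its Voronoi cell.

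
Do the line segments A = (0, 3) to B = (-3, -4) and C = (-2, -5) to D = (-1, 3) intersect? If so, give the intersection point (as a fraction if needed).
Yes; intersection at (-24/17, -5/17) (t = 8/17 on AB, s = 10/17 on CD)

Parametrize AB as A + t(B − A) = (0 + -3 t, 3 + -7 t) and CD as C + s(D − C) = (-2 + 1 s, -5 + 8 s). Solve the linear system for (t, s). Determinant = 17 ≠ 0, so a unique intersection of the containing lines exists. Solution: t = 8/17, s = 10/17 — both in [0, 1], so the segments cross. Intersection point: (-24/17, -5/17).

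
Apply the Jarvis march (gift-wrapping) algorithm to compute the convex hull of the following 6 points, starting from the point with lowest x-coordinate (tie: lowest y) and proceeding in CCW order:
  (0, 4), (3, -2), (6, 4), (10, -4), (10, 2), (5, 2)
Hull (CCW) = [(0, 4), (3, -2), (10, -4), (10, 2), (6, 4)]

Jarvis march: at each step, from the current hull vertex p, select the next vertex q as the point such that every other point lies strictly to the left of (or on) the directed line p → q. (Equivalently: for every other point r, the cross product (q − p) × (r − p) ≥ 0.)
Starting point (lowest x, tie lowest y): (0, 4). Wrap until returning to start. Resulting hull: (0, 4), (3, -2), (10, -4), (10, 2), (6, 4).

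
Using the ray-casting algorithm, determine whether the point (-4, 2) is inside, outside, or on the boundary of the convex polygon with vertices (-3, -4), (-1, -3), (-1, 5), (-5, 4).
The point (-4, 2) lies strictly inside the polygon

Cast a horizontal ray to the right from the query point and count how many polygon edges it crosses (each edge strictly once or zero times, handled with the usual half-open convention). 
Parity of crossings → odd ⇒ inside.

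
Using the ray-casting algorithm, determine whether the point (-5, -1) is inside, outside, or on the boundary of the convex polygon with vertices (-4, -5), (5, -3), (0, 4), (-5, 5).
The point (-5, -1) lies strictly outside the polygon

Cast a horizontal ray to the right from the query point and count how many polygon edges it crosses (each edge strictly once or zero times, handled with the usual half-open convention). 
Parity of crossings → even ⇒ outside.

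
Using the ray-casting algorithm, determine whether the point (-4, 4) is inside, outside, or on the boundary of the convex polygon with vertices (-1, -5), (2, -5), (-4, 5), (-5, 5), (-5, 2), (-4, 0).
The point (-4, 4) lies strictly inside the polygon

Cast a horizontal ray to the right from the query point and count how many polygon edges it crosses (each edge strictly once or zero times, handled with the usual half-open convention). 
Parity of crossings → odd ⇒ inside.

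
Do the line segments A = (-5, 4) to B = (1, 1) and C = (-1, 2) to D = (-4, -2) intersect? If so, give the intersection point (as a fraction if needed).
Yes; intersection at (-1, 2) (t = 2/3 on AB, s = 0 on CD)

Parametrize AB as A + t(B − A) = (-5 + 6 t, 4 + -3 t) and CD as C + s(D − C) = (-1 + -3 s, 2 + -4 s). Solve the linear system for (t, s). Determinant = 33 ≠ 0, so a unique intersection of the containing lines exists. Solution: t = 2/3, s = 0 — both in [0, 1], so the segments cross. Intersection point: (-1, 2).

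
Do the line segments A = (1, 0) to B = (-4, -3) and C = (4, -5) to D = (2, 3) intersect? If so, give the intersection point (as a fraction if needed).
No (intersection of containing lines falls outside at least one segment)

Parametrize and solve: t = -7/23, s = 17/23. At least one of these is outside [0, 1], so the segments do not intersect.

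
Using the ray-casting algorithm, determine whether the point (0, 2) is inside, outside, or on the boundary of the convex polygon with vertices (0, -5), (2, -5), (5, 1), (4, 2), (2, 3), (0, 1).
The point (0, 2) lies strictly outside the polygon

Cast a horizontal ray to the right from the query point and count how many polygon edges it crosses (each edge strictly once or zero times, handled with the usual half-open convention). 
Parity of crossings → even ⇒ outside.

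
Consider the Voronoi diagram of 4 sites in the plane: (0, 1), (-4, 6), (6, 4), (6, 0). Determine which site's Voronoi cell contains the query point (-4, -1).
Nearest site = (0, 1)

The Voronoi cell of site s contains exactly those query points closer to s than to any other site. Compute squared distances from q = (-4, -1) to each site:
  (0 − -4)² + (1 − -1)² = 20
  (-4 − -4)² + (6 − -1)² = 49
  (6 − -4)² + (0 − -1)² = 101
  (6 − -4)² + (4 − -1)² = 125
Minimum is attained by (0, 1), so q lies in its Voronoi cell.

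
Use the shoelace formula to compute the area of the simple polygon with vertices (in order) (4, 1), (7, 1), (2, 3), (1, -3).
Area = 10

Shoelace formula: Area = (1/2) |Σ_i (x_i · y_{i+1} − x_{i+1} · y_i)| (indices mod n). Compute each cross term:
  (4)(1) − (7)(1) = -3
  (7)(3) − (2)(1) = 19
  (2)(-3) − (1)(3) = -9
  (1)(1) − (4)(-3) = 13
Sum = 20, so (signed) Area = 20/2 = 10, |Area| = 10.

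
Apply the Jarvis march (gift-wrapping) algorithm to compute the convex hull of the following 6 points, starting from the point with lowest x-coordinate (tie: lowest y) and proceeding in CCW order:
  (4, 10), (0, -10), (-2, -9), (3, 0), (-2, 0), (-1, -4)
Hull (CCW) = [(-2, -9), (0, -10), (3, 0), (4, 10), (-2, 0)]

Jarvis march: at each step, from the current hull vertex p, select the next vertex q as the point such that every other point lies strictly to the left of (or on) the directed line p → q. (Equivalently: for every other point r, the cross product (q − p) × (r − p) ≥ 0.)
Starting point (lowest x, tie lowest y): (-2, -9). Wrap until returning to start. Resulting hull: (-2, -9), (0, -10), (3, 0), (4, 10), (-2, 0).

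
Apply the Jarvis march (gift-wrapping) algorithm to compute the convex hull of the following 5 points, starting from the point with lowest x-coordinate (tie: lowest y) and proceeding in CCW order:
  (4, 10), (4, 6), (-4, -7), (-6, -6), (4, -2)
Hull (CCW) = [(-6, -6), (-4, -7), (4, -2), (4, 10)]

Jarvis march: at each step, from the current hull vertex p, select the next vertex q as the point such that every other point lies strictly to the left of (or on) the directed line p → q. (Equivalently: for every other point r, the cross product (q − p) × (r − p) ≥ 0.)
Starting point (lowest x, tie lowest y): (-6, -6). Wrap until returning to start. Resulting hull: (-6, -6), (-4, -7), (4, -2), (4, 10).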